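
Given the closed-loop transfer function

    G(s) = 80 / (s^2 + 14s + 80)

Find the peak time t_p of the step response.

Comparing s^2 + 14s + 80 to s^2 + 2ζωₙs + ωₙ²: ωₙ = √80 ≈ 8.944 rad/s and ζ = 14/(2·√80) ≈ 0.7826.
ζωₙ = 14/2 = 7, so ω_d = ωₙ√(1−ζ²) = √(ωₙ² − (ζωₙ)²) = √(80 − 7²) = √31 ≈ 5.568 rad/s.
t_p = π/ω_d = π/5.568 ≈ 0.5642 s.

t_p ≈ 0.5642 s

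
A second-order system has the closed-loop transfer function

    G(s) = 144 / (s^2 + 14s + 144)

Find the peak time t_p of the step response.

Comparing s^2 + 14s + 144 to s^2 + 2ζωₙs + ωₙ²: ωₙ = 12 rad/s and ζ = 14/(2·12) ≈ 0.5833.
ζωₙ = 14/2 = 7, so ω_d = ωₙ√(1−ζ²) = √(ωₙ² − (ζωₙ)²) = √(144 − 7²) = √95 ≈ 9.747 rad/s.
t_p = π/ω_d = π/9.747 ≈ 0.3223 s.

t_p ≈ 0.3223 s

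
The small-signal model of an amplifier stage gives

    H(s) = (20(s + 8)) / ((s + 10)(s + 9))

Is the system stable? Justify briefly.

stable

The poles can be read from the denominator factors: s = -10, -9.
Since all poles lie strictly in the left half-plane, the system is stable.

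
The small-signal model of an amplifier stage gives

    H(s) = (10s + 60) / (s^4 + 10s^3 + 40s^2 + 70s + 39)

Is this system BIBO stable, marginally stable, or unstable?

The denominator s^4 + 10s^3 + 40s^2 + 70s + 39 factors as (s + 1)(s + 3)(s^2 + 6s + 13), giving poles at s = -1, -3, -3 + 2j, -3 - 2j.
Since all poles lie strictly in the left half-plane, the system is stable.

stable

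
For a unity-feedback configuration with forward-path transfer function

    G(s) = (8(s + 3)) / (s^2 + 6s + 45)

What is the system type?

Type 0

The denominator has no factor of s at the origin — no free integrator — so this is a Type 0 system.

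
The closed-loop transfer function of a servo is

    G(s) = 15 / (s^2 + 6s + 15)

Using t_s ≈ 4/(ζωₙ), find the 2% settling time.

Comparing s^2 + 6s + 15 to s^2 + 2ζωₙs + ωₙ²: ωₙ = √15 ≈ 3.873 rad/s and ζ = 6/(2·√15) ≈ 0.7746.
ζωₙ = 6/2 = 3, so t_s ≈ 4/(ζωₙ) = 4/3 ≈ 1.333 s.

t_s ≈ 1.333 s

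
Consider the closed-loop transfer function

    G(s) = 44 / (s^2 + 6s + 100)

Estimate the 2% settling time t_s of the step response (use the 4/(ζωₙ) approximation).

Comparing s^2 + 6s + 100 to s^2 + 2ζωₙs + ωₙ²: ωₙ = 10 rad/s and ζ = 6/(2·10) = 0.3.
ζωₙ = 6/2 = 3, so t_s ≈ 4/(ζωₙ) = 4/3 ≈ 1.333 s.

t_s ≈ 1.333 s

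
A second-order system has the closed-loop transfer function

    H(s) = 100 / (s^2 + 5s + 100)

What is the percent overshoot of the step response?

%OS ≈ 44.4%

Comparing s^2 + 5s + 100 to s^2 + 2ζωₙs + ωₙ²: ωₙ = 10 rad/s and ζ = 5/(2·10) = 0.25.
%OS = 100·exp(−πζ/√(1−ζ²)) = 100·exp(−π·0.25/√(1−0.25²)) ≈ 44.4%.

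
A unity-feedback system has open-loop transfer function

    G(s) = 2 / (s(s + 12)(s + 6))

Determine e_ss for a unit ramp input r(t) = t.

e_ss = 36

G(s) has one pole at the origin.
This is a Type 1 system. Kv = lim_{s→0} s·G(s) = 2/72 = 1/36.
e_ss = 1/Kv = 1/(1/36) = 36.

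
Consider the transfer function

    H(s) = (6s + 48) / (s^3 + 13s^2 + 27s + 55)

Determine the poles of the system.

s = -1 + 2j, -1 - 2j, -11

The poles are the roots of the denominator s^3 + 13s^2 + 27s + 55 = 0.
Trying s = -11: the polynomial evaluates to 0, so (s + 11) is a factor.
Dividing out leaves s^2 + 2s + 5 = 0.
The quadratic formula then gives s = -1 ± 2j.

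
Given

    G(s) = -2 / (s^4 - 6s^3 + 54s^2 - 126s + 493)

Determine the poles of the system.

The poles are the roots of the denominator s^4 - 6s^3 + 54s^2 - 126s + 493 = 0.
No real roots exist; factor into two real quadratics: (s^2 - 2s + 17)(s^2 - 4s + 29) = 0.
Each quadratic gives a conjugate pair via the quadratic formula.

s = 1 + 4j, 1 - 4j, 2 + 5j, 2 - 5j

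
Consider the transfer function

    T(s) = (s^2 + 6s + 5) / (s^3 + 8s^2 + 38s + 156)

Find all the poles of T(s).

s = -1 + 5j, -1 - 5j, -6

The poles are the roots of the denominator s^3 + 8s^2 + 38s + 156 = 0.
Trying s = -6: the polynomial evaluates to 0, so (s + 6) is a factor.
Dividing out leaves s^2 + 2s + 26 = 0.
The quadratic formula then gives s = -1 ± 5j.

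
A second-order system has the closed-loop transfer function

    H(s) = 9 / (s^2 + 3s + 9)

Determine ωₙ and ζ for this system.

Compare the denominator to the standard form s^2 + 2ζωₙs + ωₙ².
ωₙ² = 9, so ωₙ = 3 rad/s.
2ζωₙ = 3, so ζ = 3/(2·3) = 0.5.

ωₙ = 3 rad/s, ζ = 0.5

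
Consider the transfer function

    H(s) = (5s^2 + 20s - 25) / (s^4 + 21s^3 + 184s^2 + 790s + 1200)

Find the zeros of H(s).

s = -5, 1

Set the numerator to zero: 5s^2 + 20s - 25 = 0, i.e. 5·(s^2 + 4s - 5) = 0.
Factoring: (s + 5)(s - 1) = 0.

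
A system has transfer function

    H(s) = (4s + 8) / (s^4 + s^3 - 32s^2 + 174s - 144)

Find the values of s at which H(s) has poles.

s = 3 + 3j, 3 - 3j, -8, 1

The poles are the roots of the denominator s^4 + s^3 - 32s^2 + 174s - 144 = 0.
Trying s = -8: the polynomial evaluates to 0, so (s + 8) is a factor.
Dividing out leaves s^3 - 7s^2 + 24s - 18 = 0.
This factors further as (s^2 - 6s + 18)(s - 1) = 0.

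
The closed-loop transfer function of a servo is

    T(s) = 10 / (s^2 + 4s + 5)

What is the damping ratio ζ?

Compare the denominator to the standard form s^2 + 2ζωₙs + ωₙ².
ωₙ² = 5, so ωₙ = √5 ≈ 2.236 rad/s.
2ζωₙ = 4, so ζ = 4/(2·√5) ≈ 0.8944.
With ζ = 0.8944 the response is underdamped.

ζ ≈ 0.8944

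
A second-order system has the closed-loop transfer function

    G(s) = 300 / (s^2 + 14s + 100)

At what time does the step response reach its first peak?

Comparing s^2 + 14s + 100 to s^2 + 2ζωₙs + ωₙ²: ωₙ = 10 rad/s and ζ = 14/(2·10) = 0.7.
ζωₙ = 14/2 = 7, so ω_d = ωₙ√(1−ζ²) = √(ωₙ² − (ζωₙ)²) = √(100 − 7²) = √51 ≈ 7.141 rad/s.
t_p = π/ω_d = π/7.141 ≈ 0.4399 s.

t_p ≈ 0.4399 s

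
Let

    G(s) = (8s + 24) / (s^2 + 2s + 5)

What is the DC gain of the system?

G(0) = 24/5 ≈ 4.800

Set s = 0: G(0) = (24) / (5) = 24/5.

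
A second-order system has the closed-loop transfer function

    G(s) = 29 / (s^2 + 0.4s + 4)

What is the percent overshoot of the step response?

Comparing s^2 + 0.4s + 4 to s^2 + 2ζωₙs + ωₙ²: ωₙ = 2 rad/s and ζ = 0.4/(2·2) = 0.1.
%OS = 100·exp(−πζ/√(1−ζ²)) = 100·exp(−π·0.1/√(1−0.1²)) ≈ 72.9%.

%OS ≈ 72.9%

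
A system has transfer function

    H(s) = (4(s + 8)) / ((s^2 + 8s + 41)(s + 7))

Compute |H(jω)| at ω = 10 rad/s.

|H(j10)| ≈ 0.04222

Substitute s = j10: numerator = 32 + j40, denominator = -1213 - j30.
|H(j10)| = |32 + j40| / |-1213 - j30| = 51.225 / 1213.4 ≈ 0.04222.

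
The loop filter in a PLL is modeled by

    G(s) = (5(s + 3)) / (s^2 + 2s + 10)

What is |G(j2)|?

Substitute s = j2: numerator = 15 + j10, denominator = 6 + j4.
|G(j2)| = |15 + j10| / |6 + j4| = 18.028 / 7.2111 = 2.500.

|G(j2)| = 2.500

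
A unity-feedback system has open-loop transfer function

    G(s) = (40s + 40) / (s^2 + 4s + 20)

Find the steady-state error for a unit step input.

e_ss = 0.3333

G(s) has no poles at the origin.
This is a Type 0 system. Kp = lim_{s→0} G(s) = 40/20 = 2.
e_ss = 1/(1 + Kp) = 1/(1 + 2) = 1/3 ≈ 0.3333.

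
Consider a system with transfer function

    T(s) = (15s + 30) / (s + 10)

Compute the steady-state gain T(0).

T(0) = 3

Set s = 0: T(0) = (30) / (10) = 3.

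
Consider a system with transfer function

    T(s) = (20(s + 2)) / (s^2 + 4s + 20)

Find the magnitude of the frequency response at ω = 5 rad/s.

|T(j5)| ≈ 5.224

Substitute s = j5: numerator = 40 + j100, denominator = -5 + j20.
|T(j5)| = |40 + j100| / |-5 + j20| = 107.70 / 20.616 ≈ 5.224.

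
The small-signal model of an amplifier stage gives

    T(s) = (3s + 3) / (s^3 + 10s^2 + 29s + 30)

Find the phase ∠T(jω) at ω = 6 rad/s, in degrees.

∠T(j6) ≈ -106.7°

At s = j6: numerator = 3 + j18, denominator = -330 - j42.
∠T = ∠num − ∠den = 80.538° − (-172.75°) = 253.3°, which wraps to -106.7°.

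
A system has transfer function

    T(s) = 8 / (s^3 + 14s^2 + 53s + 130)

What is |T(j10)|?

|T(j10)| ≈ 0.005908

Substitute s = j10: numerator = 8, denominator = -1270 - j470.
|T(j10)| = |8| / |-1270 - j470| = 8 / 1354.2 ≈ 0.005908.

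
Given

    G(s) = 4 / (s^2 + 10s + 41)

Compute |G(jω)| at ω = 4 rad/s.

Substitute s = j4: numerator = 4, denominator = 25 + j40.
|G(j4)| = |4| / |25 + j40| = 4 / 47.170 ≈ 0.08480.

|G(j4)| ≈ 0.08480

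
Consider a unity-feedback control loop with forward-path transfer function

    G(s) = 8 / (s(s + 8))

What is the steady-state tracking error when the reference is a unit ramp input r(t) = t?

G(s) has one pole at the origin.
This is a Type 1 system. Kv = lim_{s→0} s·G(s) = 8/8 = 1.
e_ss = 1/Kv = 1/(1) = 1.

e_ss = 1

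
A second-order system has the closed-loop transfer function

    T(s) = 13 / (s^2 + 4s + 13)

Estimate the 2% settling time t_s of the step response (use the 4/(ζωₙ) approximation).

t_s ≈ 2 s

Comparing s^2 + 4s + 13 to s^2 + 2ζωₙs + ωₙ²: ωₙ = √13 ≈ 3.606 rad/s and ζ = 4/(2·√13) ≈ 0.5547.
ζωₙ = 4/2 = 2, so t_s ≈ 4/(ζωₙ) = 4/2 = 2 s.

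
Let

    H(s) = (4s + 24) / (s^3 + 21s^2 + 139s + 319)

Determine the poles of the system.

The poles are the roots of the denominator s^3 + 21s^2 + 139s + 319 = 0.
Trying s = -11: the polynomial evaluates to 0, so (s + 11) is a factor.
Dividing out leaves s^2 + 10s + 29 = 0.
The quadratic formula then gives s = -5 ± 2j.

s = -5 + 2j, -5 - 2j, -11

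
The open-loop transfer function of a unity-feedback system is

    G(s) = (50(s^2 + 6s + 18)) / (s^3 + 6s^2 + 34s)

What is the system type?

Type 1

The denominator has 1 factor of s at the origin (free integrator), so this is a Type 1 system.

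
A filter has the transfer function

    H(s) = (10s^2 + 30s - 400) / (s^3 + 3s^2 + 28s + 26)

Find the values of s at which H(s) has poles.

s = -1 + 5j, -1 - 5j, -1

The poles are the roots of the denominator s^3 + 3s^2 + 28s + 26 = 0.
Trying s = -1: the polynomial evaluates to 0, so (s + 1) is a factor.
Dividing out leaves s^2 + 2s + 26 = 0.
The quadratic formula then gives s = -1 ± 5j.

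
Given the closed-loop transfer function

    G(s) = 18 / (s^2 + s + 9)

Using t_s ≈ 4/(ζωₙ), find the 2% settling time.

t_s ≈ 8 s

Comparing s^2 + s + 9 to s^2 + 2ζωₙs + ωₙ²: ωₙ = 3 rad/s and ζ = 1/(2·3) ≈ 0.1667.
ζωₙ = 1/2 = 0.5, so t_s ≈ 4/(ζωₙ) = 4/0.5 = 8 s.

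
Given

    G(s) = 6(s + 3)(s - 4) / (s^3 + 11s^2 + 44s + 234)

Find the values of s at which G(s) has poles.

The poles are the roots of the denominator s^3 + 11s^2 + 44s + 234 = 0.
Trying s = -9: the polynomial evaluates to 0, so (s + 9) is a factor.
Dividing out leaves s^2 + 2s + 26 = 0.
The quadratic formula then gives s = -1 ± 5j.

s = -1 + 5j, -1 - 5j, -9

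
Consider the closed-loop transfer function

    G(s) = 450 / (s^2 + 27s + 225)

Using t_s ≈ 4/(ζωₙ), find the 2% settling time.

Comparing s^2 + 27s + 225 to s^2 + 2ζωₙs + ωₙ²: ωₙ = 15 rad/s and ζ = 27/(2·15) = 0.9.
ζωₙ = 27/2 = 13.5, so t_s ≈ 4/(ζωₙ) = 4/13.5 ≈ 0.2963 s.

t_s ≈ 0.2963 s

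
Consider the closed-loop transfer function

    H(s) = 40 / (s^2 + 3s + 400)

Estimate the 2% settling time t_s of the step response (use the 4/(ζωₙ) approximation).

Comparing s^2 + 3s + 400 to s^2 + 2ζωₙs + ωₙ²: ωₙ = 20 rad/s and ζ = 3/(2·20) = 0.075.
ζωₙ = 3/2 = 1.5, so t_s ≈ 4/(ζωₙ) = 4/1.5 ≈ 2.667 s.

t_s ≈ 2.667 s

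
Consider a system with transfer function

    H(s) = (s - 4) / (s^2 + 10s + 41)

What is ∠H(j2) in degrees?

∠H(j2) ≈ 125.0°

At s = j2: numerator = -4 + j2, denominator = 37 + j20.
∠H = ∠num − ∠den = 153.43° − (28.393°) = 125.0°.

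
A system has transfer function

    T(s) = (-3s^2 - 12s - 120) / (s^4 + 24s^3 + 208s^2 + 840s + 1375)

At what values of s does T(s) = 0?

s = -2 ± 6j

Set the numerator to zero: -3s^2 - 12s - 120 = 0, i.e. -3·(s^2 + 4s + 40) = 0.
Factoring: (s^2 + 4s + 40) = 0.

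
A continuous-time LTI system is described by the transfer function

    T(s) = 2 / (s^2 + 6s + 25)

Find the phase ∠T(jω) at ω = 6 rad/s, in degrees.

At s = j6: numerator = 2, denominator = -11 + j36.
∠T = ∠num − ∠den = 0° − (106.99°) = -107.0°.

∠T(j6) ≈ -107.0°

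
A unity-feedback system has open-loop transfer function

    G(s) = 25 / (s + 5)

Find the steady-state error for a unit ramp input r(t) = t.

e_ss = ∞

G(s) has no poles at the origin.
This is a Type 0 system; Kv = lim_{s→0} s·G(s) = 0, so the steady-state error for a ramp input is infinite.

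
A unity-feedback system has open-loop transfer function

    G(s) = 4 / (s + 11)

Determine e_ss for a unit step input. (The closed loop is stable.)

G(s) has no poles at the origin.
This is a Type 0 system. Kp = lim_{s→0} G(s) = 4/11.
e_ss = 1/(1 + Kp) = 1/(1 + 4/11) = 11/15 ≈ 0.7333.

e_ss = 0.7333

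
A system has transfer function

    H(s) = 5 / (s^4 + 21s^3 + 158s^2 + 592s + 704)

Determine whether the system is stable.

The denominator s^4 + 21s^3 + 158s^2 + 592s + 704 factors as (s^2 + 8s + 32)(s + 11)(s + 2), giving poles at s = -4 ± 4j, -11, -2.
Since all poles lie strictly in the left half-plane, the system is stable.

stable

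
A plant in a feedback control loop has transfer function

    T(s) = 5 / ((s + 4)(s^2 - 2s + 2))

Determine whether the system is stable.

The poles can be read from the denominator factors: s = -4, 1 + j, 1 - j.
Since the pole(s) at s = 1 ± j lie in the right half-plane, the system is unstable.

unstable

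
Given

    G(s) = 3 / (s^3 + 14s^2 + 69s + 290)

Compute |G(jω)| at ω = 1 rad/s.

Substitute s = j1: numerator = 3, denominator = 276 + j68.
|G(j1)| = |3| / |276 + j68| = 3 / 284.25 ≈ 0.01055.

|G(j1)| ≈ 0.01055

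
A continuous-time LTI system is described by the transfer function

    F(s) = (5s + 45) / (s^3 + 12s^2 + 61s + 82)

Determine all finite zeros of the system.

Set the numerator to zero: 5s + 45 = 0, i.e. 5·(s + 9) = 0.
So s = -9.

s = -9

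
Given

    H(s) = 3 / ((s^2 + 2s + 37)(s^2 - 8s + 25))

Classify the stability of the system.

The poles can be read from the denominator factors: s = -1 ± 6j, 4 ± 3j.
Since the pole(s) at s = 4 ± 3j lie in the right half-plane, the system is unstable.

unstable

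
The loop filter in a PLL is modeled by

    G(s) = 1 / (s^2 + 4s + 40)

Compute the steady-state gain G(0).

G(0) = 1/40 ≈ 0.02500

At s = 0 each factor (s + a) contributes a and each (s^2 + bs + c) contributes c.
G(0) = 1·1 / ((40)) = 1/40 = 1/40.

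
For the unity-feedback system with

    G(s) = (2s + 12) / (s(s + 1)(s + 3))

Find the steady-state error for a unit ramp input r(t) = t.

e_ss = 0.2500

G(s) has one pole at the origin.
This is a Type 1 system. Kv = lim_{s→0} s·G(s) = 12/3 = 4.
e_ss = 1/Kv = 1/(4) = 1/4 ≈ 0.2500.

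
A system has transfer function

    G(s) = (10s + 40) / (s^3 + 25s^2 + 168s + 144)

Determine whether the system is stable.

stable

The denominator s^3 + 25s^2 + 168s + 144 factors as (s + 12)^2(s + 1), giving poles at s = -12, -12, -1.
Since all poles lie strictly in the left half-plane, the system is stable.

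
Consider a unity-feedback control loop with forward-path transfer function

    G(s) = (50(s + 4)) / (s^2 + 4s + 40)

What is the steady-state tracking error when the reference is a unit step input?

G(s) has no poles at the origin.
This is a Type 0 system. Kp = lim_{s→0} G(s) = 200/40 = 5.
e_ss = 1/(1 + Kp) = 1/(1 + 5) = 1/6 ≈ 0.1667.

e_ss = 0.1667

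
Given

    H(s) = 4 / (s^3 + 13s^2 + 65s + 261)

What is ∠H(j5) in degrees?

At s = j5: numerator = 4, denominator = -64 + j200.
∠H = ∠num − ∠den = 0° − (107.74°) = -107.7°.

∠H(j5) ≈ -107.7°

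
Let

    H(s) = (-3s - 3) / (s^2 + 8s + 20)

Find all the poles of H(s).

s = -4 ± 2j

The poles are the roots of the denominator s^2 + 8s + 20 = 0.
Using the quadratic formula: s = (-8 ± √(-16))/2 = -4 ± 2j.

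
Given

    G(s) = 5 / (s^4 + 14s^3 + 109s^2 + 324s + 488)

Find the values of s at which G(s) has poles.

The poles are the roots of the denominator s^4 + 14s^3 + 109s^2 + 324s + 488 = 0.
No real roots exist; factor into two real quadratics: (s^2 + 4s + 8)(s^2 + 10s + 61) = 0.
Each quadratic gives a conjugate pair via the quadratic formula.

s = -2 ± 2j, -5 ± 6j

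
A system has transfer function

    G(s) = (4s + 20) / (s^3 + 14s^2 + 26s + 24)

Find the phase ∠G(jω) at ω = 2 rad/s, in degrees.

At s = j2: numerator = 20 + j8, denominator = -32 + j44.
∠G = ∠num − ∠den = 21.801° − (126.03°) = -104.2°.

∠G(j2) ≈ -104.2°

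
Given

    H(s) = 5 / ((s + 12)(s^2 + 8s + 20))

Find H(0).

H(0) = 1/48 ≈ 0.02083

At s = 0 each factor (s + a) contributes a and each (s^2 + bs + c) contributes c.
H(0) = 5·1 / ((12) · (20)) = 5/240 = 1/48.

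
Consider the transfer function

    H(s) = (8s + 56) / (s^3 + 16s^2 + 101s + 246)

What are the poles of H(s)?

s = -5 + 4j, -5 - 4j, -6

The poles are the roots of the denominator s^3 + 16s^2 + 101s + 246 = 0.
Trying s = -6: the polynomial evaluates to 0, so (s + 6) is a factor.
Dividing out leaves s^2 + 10s + 41 = 0.
The quadratic formula then gives s = -5 ± 4j.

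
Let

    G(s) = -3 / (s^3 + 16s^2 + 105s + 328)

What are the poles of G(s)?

s = -4 ± 5j, -8

The poles are the roots of the denominator s^3 + 16s^2 + 105s + 328 = 0.
Trying s = -8: the polynomial evaluates to 0, so (s + 8) is a factor.
Dividing out leaves s^2 + 8s + 41 = 0.
The quadratic formula then gives s = -4 ± 5j.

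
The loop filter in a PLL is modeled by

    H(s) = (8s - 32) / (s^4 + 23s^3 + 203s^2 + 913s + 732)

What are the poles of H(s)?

s = -5 ± 6j, -12, -1

The poles are the roots of the denominator s^4 + 23s^3 + 203s^2 + 913s + 732 = 0.
Trying s = -12: the polynomial evaluates to 0, so (s + 12) is a factor.
Dividing out leaves s^3 + 11s^2 + 71s + 61 = 0.
This factors further as (s^2 + 10s + 61)(s + 1) = 0.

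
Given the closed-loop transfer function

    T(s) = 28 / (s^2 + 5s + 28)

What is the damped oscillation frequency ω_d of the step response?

ω_d ≈ 4.664 rad/s

Comparing s^2 + 5s + 28 to s^2 + 2ζωₙs + ωₙ²: ωₙ = √28 ≈ 5.292 rad/s and ζ = 5/(2·√28) ≈ 0.4725.
ζωₙ = 5/2 = 2.5, so ω_d = ωₙ√(1−ζ²) = √(ωₙ² − (ζωₙ)²) = √(28 − 2.5²) = √21.75 ≈ 4.664 rad/s.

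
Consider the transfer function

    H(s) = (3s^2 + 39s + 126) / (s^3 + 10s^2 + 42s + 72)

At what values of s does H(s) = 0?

Set the numerator to zero: 3s^2 + 39s + 126 = 0, i.e. 3·(s^2 + 13s + 42) = 0.
Factoring: (s + 7)(s + 6) = 0.

s = -7, -6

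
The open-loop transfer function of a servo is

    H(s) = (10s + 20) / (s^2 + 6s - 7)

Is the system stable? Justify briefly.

The denominator s^2 + 6s - 7 factors as (s - 1)(s + 7), giving poles at s = 1, -7.
Since the pole(s) at s = 1 lie in the right half-plane, the system is unstable.

unstable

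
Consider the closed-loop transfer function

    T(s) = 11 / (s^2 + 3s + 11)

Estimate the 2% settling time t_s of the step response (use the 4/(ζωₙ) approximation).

Comparing s^2 + 3s + 11 to s^2 + 2ζωₙs + ωₙ²: ωₙ = √11 ≈ 3.317 rad/s and ζ = 3/(2·√11) ≈ 0.4523.
ζωₙ = 3/2 = 1.5, so t_s ≈ 4/(ζωₙ) = 4/1.5 ≈ 2.667 s.

t_s ≈ 2.667 s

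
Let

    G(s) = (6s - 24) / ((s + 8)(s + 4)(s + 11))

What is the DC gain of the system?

G(0) = -3/44 ≈ -0.06818

Set s = 0: G(0) = (-24) / (352) = -3/44.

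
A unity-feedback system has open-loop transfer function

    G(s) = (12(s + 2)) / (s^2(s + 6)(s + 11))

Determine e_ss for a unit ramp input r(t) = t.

e_ss = 0

G(s) has 2 poles at the origin.
This is a Type 2 system; for a ramp input the steady-state error is zero.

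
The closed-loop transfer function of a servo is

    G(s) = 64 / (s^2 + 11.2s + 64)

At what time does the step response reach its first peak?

t_p ≈ 0.5499 s

Comparing s^2 + 11.2s + 64 to s^2 + 2ζωₙs + ωₙ²: ωₙ = 8 rad/s and ζ = 11.2/(2·8) = 0.7.
ζωₙ = 11.2/2 = 5.6, so ω_d = ωₙ√(1−ζ²) = √(ωₙ² − (ζωₙ)²) = √(64 − 5.6²) = √32.64 ≈ 5.713 rad/s.
t_p = π/ω_d = π/5.713 ≈ 0.5499 s.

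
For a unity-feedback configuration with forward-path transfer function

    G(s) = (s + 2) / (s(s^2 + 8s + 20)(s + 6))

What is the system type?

The denominator has 1 factor of s at the origin (free integrator), so this is a Type 1 system.

Type 1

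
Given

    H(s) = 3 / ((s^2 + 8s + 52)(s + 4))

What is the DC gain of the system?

Set s = 0: H(0) = (3) / (208) = 3/208.

H(0) = 3/208 ≈ 0.01442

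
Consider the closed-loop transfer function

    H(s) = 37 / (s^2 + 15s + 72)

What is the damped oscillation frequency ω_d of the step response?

Comparing s^2 + 15s + 72 to s^2 + 2ζωₙs + ωₙ²: ωₙ = √72 ≈ 8.485 rad/s and ζ = 15/(2·√72) ≈ 0.8839.
ζωₙ = 15/2 = 7.5, so ω_d = ωₙ√(1−ζ²) = √(ωₙ² − (ζωₙ)²) = √(72 − 7.5²) = √15.75 ≈ 3.969 rad/s.

ω_d ≈ 3.969 rad/s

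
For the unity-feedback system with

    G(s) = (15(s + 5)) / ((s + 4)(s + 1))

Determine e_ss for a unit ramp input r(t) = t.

e_ss = ∞

G(s) has no poles at the origin.
This is a Type 0 system; Kv = lim_{s→0} s·G(s) = 0, so the steady-state error for a ramp input is infinite.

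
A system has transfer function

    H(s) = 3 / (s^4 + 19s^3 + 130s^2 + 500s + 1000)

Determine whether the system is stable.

stable

The denominator s^4 + 19s^3 + 130s^2 + 500s + 1000 factors as (s^2 + 4s + 20)(s + 5)(s + 10), giving poles at s = -2 ± 4j, -5, -10.
Since all poles lie strictly in the left half-plane, the system is stable.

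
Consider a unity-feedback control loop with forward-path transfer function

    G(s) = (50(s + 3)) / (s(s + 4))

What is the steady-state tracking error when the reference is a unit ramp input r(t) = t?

e_ss = 0.02667

G(s) has one pole at the origin.
This is a Type 1 system. Kv = lim_{s→0} s·G(s) = 150/4 = 75/2.
e_ss = 1/Kv = 1/(75/2) = 2/75 ≈ 0.02667.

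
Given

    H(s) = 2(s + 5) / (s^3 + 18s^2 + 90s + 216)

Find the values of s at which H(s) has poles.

The poles are the roots of the denominator s^3 + 18s^2 + 90s + 216 = 0.
Trying s = -12: the polynomial evaluates to 0, so (s + 12) is a factor.
Dividing out leaves s^2 + 6s + 18 = 0.
The quadratic formula then gives s = -3 ± 3j.

s = -3 ± 3j, -12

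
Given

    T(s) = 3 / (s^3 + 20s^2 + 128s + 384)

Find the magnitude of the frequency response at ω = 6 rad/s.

Substitute s = j6: numerator = 3, denominator = -336 + j552.
|T(j6)| = |3| / |-336 + j552| = 3 / 646.22 ≈ 0.004642.

|T(j6)| ≈ 0.004642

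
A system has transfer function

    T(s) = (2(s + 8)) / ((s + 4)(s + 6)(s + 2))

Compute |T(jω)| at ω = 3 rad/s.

|T(j3)| ≈ 0.1413

Substitute s = j3: numerator = 16 + j6, denominator = -60 + j105.
|T(j3)| = |16 + j6| / |-60 + j105| = 17.088 / 120.93 ≈ 0.1413.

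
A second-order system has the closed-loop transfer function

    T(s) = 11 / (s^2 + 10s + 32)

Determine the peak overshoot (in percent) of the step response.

%OS ≈ 0.264%

Comparing s^2 + 10s + 32 to s^2 + 2ζωₙs + ωₙ²: ωₙ = √32 ≈ 5.657 rad/s and ζ = 10/(2·√32) ≈ 0.8839.
%OS = 100·exp(−πζ/√(1−ζ²)) = 100·exp(−π·0.8839/√(1−0.8839²)) ≈ 0.264%.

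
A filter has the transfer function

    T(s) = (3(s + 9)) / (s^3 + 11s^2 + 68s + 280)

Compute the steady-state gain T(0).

T(0) = 27/280 ≈ 0.09643

Set s = 0: T(0) = (27) / (280) = 27/280.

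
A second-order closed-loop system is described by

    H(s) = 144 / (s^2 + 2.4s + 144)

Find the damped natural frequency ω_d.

ω_d ≈ 11.94 rad/s

Comparing s^2 + 2.4s + 144 to s^2 + 2ζωₙs + ωₙ²: ωₙ = 12 rad/s and ζ = 2.4/(2·12) = 0.1.
ζωₙ = 2.4/2 = 1.2, so ω_d = ωₙ√(1−ζ²) = √(ωₙ² − (ζωₙ)²) = √(144 − 1.2²) = √142.56 ≈ 11.94 rad/s.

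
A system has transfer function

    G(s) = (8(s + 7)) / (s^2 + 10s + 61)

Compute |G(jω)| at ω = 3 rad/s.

|G(j3)| ≈ 1.015

Substitute s = j3: numerator = 56 + j24, denominator = 52 + j30.
|G(j3)| = |56 + j24| / |52 + j30| = 60.926 / 60.033 ≈ 1.015.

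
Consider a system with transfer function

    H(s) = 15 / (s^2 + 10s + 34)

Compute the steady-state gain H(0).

H(0) = 15/34 ≈ 0.4412

At s = 0 each factor (s + a) contributes a and each (s^2 + bs + c) contributes c.
H(0) = 15·1 / ((34)) = 15/34 = 15/34.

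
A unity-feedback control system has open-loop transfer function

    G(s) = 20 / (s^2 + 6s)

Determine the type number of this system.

Type 1

Factor s from the denominator: s^2 + 6s = s·(s + 6).
There is 1 pole at the origin, so the system is Type 1.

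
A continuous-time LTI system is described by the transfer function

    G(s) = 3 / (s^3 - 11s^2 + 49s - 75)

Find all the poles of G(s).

s = 4 ± 3j, 3

The poles are the roots of the denominator s^3 - 11s^2 + 49s - 75 = 0.
Trying s = 3: the polynomial evaluates to 0, so (s - 3) is a factor.
Dividing out leaves s^2 - 8s + 25 = 0.
The quadratic formula then gives s = 4 ± 3j.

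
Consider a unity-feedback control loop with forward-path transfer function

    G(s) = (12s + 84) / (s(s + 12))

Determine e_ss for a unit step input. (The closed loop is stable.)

e_ss = 0

G(s) has one pole at the origin.
This is a Type 1 system; for a step input the steady-state error is zero.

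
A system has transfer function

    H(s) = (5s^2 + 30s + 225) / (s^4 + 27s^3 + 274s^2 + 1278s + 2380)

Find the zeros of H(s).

Set the numerator to zero: 5s^2 + 30s + 225 = 0, i.e. 5·(s^2 + 6s + 45) = 0.
Factoring: (s^2 + 6s + 45) = 0.

s = -3 + 6j, -3 - 6j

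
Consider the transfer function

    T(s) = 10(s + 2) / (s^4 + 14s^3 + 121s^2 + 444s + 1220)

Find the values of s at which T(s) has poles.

s = -2 ± 4j, -5 ± 6j

The poles are the roots of the denominator s^4 + 14s^3 + 121s^2 + 444s + 1220 = 0.
No real roots exist; factor into two real quadratics: (s^2 + 4s + 20)(s^2 + 10s + 61) = 0.
Each quadratic gives a conjugate pair via the quadratic formula.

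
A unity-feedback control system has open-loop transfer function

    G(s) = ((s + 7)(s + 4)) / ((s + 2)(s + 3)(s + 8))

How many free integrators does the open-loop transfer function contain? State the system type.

Type 0

The denominator has no factor of s at the origin — no free integrator — so this is a Type 0 system.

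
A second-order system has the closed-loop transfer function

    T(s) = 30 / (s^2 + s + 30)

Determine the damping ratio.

Compare the denominator to the standard form s^2 + 2ζωₙs + ωₙ².
ωₙ² = 30, so ωₙ = √30 ≈ 5.477 rad/s.
2ζωₙ = 1, so ζ = 1/(2·√30) ≈ 0.09129.
With ζ = 0.09129 the response is underdamped.

ζ ≈ 0.09129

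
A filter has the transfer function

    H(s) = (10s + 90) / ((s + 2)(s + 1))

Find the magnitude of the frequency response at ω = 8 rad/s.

Substitute s = j8: numerator = 90 + j80, denominator = -62 + j24.
|H(j8)| = |90 + j80| / |-62 + j24| = 120.42 / 66.483 ≈ 1.811.

|H(j8)| ≈ 1.811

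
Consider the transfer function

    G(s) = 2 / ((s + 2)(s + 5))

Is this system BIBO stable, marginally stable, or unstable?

stable

The poles can be read from the denominator factors: s = -2, -5.
Since all poles lie strictly in the left half-plane, the system is stable.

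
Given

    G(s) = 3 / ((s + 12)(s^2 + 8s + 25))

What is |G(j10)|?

|G(j10)| ≈ 0.001751

Substitute s = j10: numerator = 3, denominator = -1700 + j210.
|G(j10)| = |3| / |-1700 + j210| = 3 / 1712.9 ≈ 0.001751.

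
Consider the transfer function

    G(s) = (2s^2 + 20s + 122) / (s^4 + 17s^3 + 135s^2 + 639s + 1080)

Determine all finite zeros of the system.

s = -5 ± 6j

Set the numerator to zero: 2s^2 + 20s + 122 = 0, i.e. 2·(s^2 + 10s + 61) = 0.
Factoring: (s^2 + 10s + 61) = 0.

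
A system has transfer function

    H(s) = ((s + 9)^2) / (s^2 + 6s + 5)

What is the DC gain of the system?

Set s = 0: H(0) = (81) / (5) = 81/5.

H(0) = 81/5 ≈ 16.20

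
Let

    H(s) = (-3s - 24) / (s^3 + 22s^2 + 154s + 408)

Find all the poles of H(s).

The poles are the roots of the denominator s^3 + 22s^2 + 154s + 408 = 0.
Trying s = -12: the polynomial evaluates to 0, so (s + 12) is a factor.
Dividing out leaves s^2 + 10s + 34 = 0.
The quadratic formula then gives s = -5 ± 3j.

s = -5 + 3j, -5 - 3j, -12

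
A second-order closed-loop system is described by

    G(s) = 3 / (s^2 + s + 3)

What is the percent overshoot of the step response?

Comparing s^2 + s + 3 to s^2 + 2ζωₙs + ωₙ²: ωₙ = √3 ≈ 1.732 rad/s and ζ = 1/(2·√3) ≈ 0.2887.
%OS = 100·exp(−πζ/√(1−ζ²)) = 100·exp(−π·0.2887/√(1−0.2887²)) ≈ 38.8%.

%OS ≈ 38.8%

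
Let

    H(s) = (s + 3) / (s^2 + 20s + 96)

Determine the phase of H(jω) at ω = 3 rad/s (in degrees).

At s = j3: numerator = 3 + j3, denominator = 87 + j60.
∠H = ∠num − ∠den = 45° − (34.592°) = 10.41°.

∠H(j3) ≈ 10.41°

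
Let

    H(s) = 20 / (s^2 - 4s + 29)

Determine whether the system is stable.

The denominator s^2 - 4s + 29 factors as (s^2 - 4s + 29), giving poles at s = 2 ± 5j.
Since the pole(s) at s = 2 ± 5j lie in the right half-plane, the system is unstable.

unstable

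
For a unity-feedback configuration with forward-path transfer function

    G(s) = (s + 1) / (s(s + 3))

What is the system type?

The denominator has 1 factor of s at the origin (free integrator), so this is a Type 1 system.

Type 1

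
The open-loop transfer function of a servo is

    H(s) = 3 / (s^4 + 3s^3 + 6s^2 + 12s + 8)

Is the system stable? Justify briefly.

marginally stable

The denominator s^4 + 3s^3 + 6s^2 + 12s + 8 factors as (s^2 + 4)(s + 1)(s + 2), giving poles at s = ±2j, -1, -2.
Since the simple pole(s) at s = ±2j lie on the jω-axis with none in the right half-plane, the system is marginally stable.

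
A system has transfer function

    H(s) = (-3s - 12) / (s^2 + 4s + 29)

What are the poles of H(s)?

The poles are the roots of the denominator s^2 + 4s + 29 = 0.
Using the quadratic formula: s = (-4 ± √(-100))/2 = -2 ± 5j.

s = -2 + 5j, -2 - 5j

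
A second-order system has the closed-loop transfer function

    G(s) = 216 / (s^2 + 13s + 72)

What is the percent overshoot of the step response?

%OS ≈ 2.37%

Comparing s^2 + 13s + 72 to s^2 + 2ζωₙs + ωₙ²: ωₙ = √72 ≈ 8.485 rad/s and ζ = 13/(2·√72) ≈ 0.7660.
%OS = 100·exp(−πζ/√(1−ζ²)) = 100·exp(−π·0.7660/√(1−0.7660²)) ≈ 2.37%.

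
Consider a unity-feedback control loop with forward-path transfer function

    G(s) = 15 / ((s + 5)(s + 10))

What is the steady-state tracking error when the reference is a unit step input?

G(s) has no poles at the origin.
This is a Type 0 system. Kp = lim_{s→0} G(s) = 15/50 = 3/10.
e_ss = 1/(1 + Kp) = 1/(1 + 3/10) = 10/13 ≈ 0.7692.

e_ss = 0.7692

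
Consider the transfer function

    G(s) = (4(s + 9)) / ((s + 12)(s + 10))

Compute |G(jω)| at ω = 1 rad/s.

|G(j1)| ≈ 0.2993

Substitute s = j1: numerator = 36 + j4, denominator = 119 + j22.
|G(j1)| = |36 + j4| / |119 + j22| = 36.222 / 121.02 ≈ 0.2993.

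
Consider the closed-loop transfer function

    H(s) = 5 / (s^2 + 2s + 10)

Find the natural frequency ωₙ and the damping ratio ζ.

Compare the denominator to the standard form s^2 + 2ζωₙs + ωₙ².
ωₙ² = 10, so ωₙ = √10 ≈ 3.162 rad/s.
2ζωₙ = 2, so ζ = 2/(2·√10) ≈ 0.3162.

ωₙ ≈ 3.162 rad/s, ζ ≈ 0.3162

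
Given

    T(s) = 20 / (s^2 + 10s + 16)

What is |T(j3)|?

Substitute s = j3: numerator = 20, denominator = 7 + j30.
|T(j3)| = |20| / |7 + j30| = 20 / 30.806 ≈ 0.6492.

|T(j3)| ≈ 0.6492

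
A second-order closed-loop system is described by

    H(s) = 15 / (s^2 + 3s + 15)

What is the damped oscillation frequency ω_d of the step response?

ω_d ≈ 3.571 rad/s

Comparing s^2 + 3s + 15 to s^2 + 2ζωₙs + ωₙ²: ωₙ = √15 ≈ 3.873 rad/s and ζ = 3/(2·√15) ≈ 0.3873.
ζωₙ = 3/2 = 1.5, so ω_d = ωₙ√(1−ζ²) = √(ωₙ² − (ζωₙ)²) = √(15 − 1.5²) = √12.75 ≈ 3.571 rad/s.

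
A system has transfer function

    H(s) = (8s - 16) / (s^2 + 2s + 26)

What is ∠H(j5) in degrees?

∠H(j5) ≈ 27.51°

At s = j5: numerator = -16 + j40, denominator = 1 + j10.
∠H = ∠num − ∠den = 111.80° − (84.289°) = 27.51°.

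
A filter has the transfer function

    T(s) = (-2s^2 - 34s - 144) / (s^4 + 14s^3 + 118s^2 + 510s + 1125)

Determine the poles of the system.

The poles are the roots of the denominator s^4 + 14s^3 + 118s^2 + 510s + 1125 = 0.
No real roots exist; factor into two real quadratics: (s^2 + 6s + 45)(s^2 + 8s + 25) = 0.
Each quadratic gives a conjugate pair via the quadratic formula.

s = -3 ± 6j, -4 ± 3j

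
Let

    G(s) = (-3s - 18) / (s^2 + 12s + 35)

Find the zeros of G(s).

Set the numerator to zero: -3s - 18 = 0, i.e. -3·(s + 6) = 0.
So s = -6.

s = -6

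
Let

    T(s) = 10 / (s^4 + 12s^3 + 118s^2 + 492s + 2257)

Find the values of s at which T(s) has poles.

The poles are the roots of the denominator s^4 + 12s^3 + 118s^2 + 492s + 2257 = 0.
No real roots exist; factor into two real quadratics: (s^2 + 10s + 61)(s^2 + 2s + 37) = 0.
Each quadratic gives a conjugate pair via the quadratic formula.

s = -5 + 6j, -5 - 6j, -1 + 6j, -1 - 6j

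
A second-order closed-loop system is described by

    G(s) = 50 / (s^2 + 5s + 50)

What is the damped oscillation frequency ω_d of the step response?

ω_d ≈ 6.614 rad/s

Comparing s^2 + 5s + 50 to s^2 + 2ζωₙs + ωₙ²: ωₙ = √50 ≈ 7.071 rad/s and ζ = 5/(2·√50) ≈ 0.3536.
ζωₙ = 5/2 = 2.5, so ω_d = ωₙ√(1−ζ²) = √(ωₙ² − (ζωₙ)²) = √(50 − 2.5²) = √43.75 ≈ 6.614 rad/s.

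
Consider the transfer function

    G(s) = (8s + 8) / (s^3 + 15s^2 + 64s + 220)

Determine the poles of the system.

s = -2 + 4j, -2 - 4j, -11

The poles are the roots of the denominator s^3 + 15s^2 + 64s + 220 = 0.
Trying s = -11: the polynomial evaluates to 0, so (s + 11) is a factor.
Dividing out leaves s^2 + 4s + 20 = 0.
The quadratic formula then gives s = -2 ± 4j.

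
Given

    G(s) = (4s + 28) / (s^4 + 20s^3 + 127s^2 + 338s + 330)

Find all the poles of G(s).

The poles are the roots of the denominator s^4 + 20s^3 + 127s^2 + 338s + 330 = 0.
Trying s = -11: the polynomial evaluates to 0, so (s + 11) is a factor.
Dividing out leaves s^3 + 9s^2 + 28s + 30 = 0.
This factors further as (s^2 + 6s + 10)(s + 3) = 0.

s = -3 ± j, -11, -3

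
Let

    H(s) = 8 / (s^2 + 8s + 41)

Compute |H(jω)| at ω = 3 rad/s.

Substitute s = j3: numerator = 8, denominator = 32 + j24.
|H(j3)| = |8| / |32 + j24| = 8 / 40 = 0.2000.

|H(j3)| = 0.2000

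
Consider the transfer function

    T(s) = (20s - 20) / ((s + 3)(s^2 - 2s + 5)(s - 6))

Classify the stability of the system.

The poles can be read from the denominator factors: s = -3, 1 ± 2j, 6.
Since the pole(s) at s = 1 + 2j, 1 - 2j, 6 lie in the right half-plane, the system is unstable.

unstable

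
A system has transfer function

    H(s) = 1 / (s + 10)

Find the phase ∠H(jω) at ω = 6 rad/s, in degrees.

∠H(j6) ≈ -30.96°

At s = j6: numerator = 1, denominator = 10 + j6.
∠H = ∠num − ∠den = 0° − (30.964°) = -30.96°.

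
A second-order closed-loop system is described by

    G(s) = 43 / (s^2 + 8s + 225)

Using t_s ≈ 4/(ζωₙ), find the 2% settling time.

Comparing s^2 + 8s + 225 to s^2 + 2ζωₙs + ωₙ²: ωₙ = 15 rad/s and ζ = 8/(2·15) ≈ 0.2667.
ζωₙ = 8/2 = 4, so t_s ≈ 4/(ζωₙ) = 4/4 = 1 s.

t_s ≈ 1 s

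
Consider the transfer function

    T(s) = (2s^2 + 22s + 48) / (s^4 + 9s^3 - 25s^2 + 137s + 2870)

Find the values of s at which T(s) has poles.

s = -10, -7, 4 + 5j, 4 - 5j

The poles are the roots of the denominator s^4 + 9s^3 - 25s^2 + 137s + 2870 = 0.
Trying s = -10: the polynomial evaluates to 0, so (s + 10) is a factor.
Dividing out leaves s^3 - s^2 - 15s + 287 = 0.
This factors further as (s + 7)(s^2 - 8s + 41) = 0.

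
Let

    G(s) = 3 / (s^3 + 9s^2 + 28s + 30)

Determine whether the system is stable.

The denominator s^3 + 9s^2 + 28s + 30 factors as (s + 3)(s^2 + 6s + 10), giving poles at s = -3, -3 + j, -3 - j.
Since all poles lie strictly in the left half-plane, the system is stable.

stable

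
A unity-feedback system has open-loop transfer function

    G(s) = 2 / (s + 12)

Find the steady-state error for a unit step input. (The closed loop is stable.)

e_ss = 0.8571

G(s) has no poles at the origin.
This is a Type 0 system. Kp = lim_{s→0} G(s) = 2/12 = 1/6.
e_ss = 1/(1 + Kp) = 1/(1 + 1/6) = 6/7 ≈ 0.8571.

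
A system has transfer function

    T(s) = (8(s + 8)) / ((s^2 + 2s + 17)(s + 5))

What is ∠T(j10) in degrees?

At s = j10: numerator = 64 + j80, denominator = -615 - j730.
∠T = ∠num − ∠den = 51.340° − (-130.11°) = 181.5°, which wraps to -178.5°.

∠T(j10) ≈ -178.5°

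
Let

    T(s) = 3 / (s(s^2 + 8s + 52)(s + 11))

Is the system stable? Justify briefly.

marginally stable

The poles can be read from the denominator factors: s = 0, -4 + 6j, -4 - 6j, -11.
Since the simple pole(s) at s = 0 lie on the jω-axis with none in the right half-plane, the system is marginally stable.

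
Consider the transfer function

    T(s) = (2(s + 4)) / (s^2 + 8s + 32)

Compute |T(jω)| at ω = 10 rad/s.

Substitute s = j10: numerator = 8 + j20, denominator = -68 + j80.
|T(j10)| = |8 + j20| / |-68 + j80| = 21.541 / 105.00 ≈ 0.2052.

|T(j10)| ≈ 0.2052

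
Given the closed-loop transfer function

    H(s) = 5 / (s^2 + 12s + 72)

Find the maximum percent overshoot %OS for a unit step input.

%OS ≈ 4.32%

Comparing s^2 + 12s + 72 to s^2 + 2ζωₙs + ωₙ²: ωₙ = √72 ≈ 8.485 rad/s and ζ = 12/(2·√72) ≈ 0.7071.
%OS = 100·exp(−πζ/√(1−ζ²)) = 100·exp(−π·0.7071/√(1−0.7071²)) ≈ 4.32%.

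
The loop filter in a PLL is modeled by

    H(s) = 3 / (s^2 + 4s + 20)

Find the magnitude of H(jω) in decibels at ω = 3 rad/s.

Substitute s = j3: numerator = 3, denominator = 11 + j12.
|H(j3)| = |3| / |11 + j12| = 3 / 16.279 ≈ 0.1843.
In decibels: 20·log₁₀(0.1843) ≈ -14.7 dB.

|H(j3)|_dB ≈ -14.7 dB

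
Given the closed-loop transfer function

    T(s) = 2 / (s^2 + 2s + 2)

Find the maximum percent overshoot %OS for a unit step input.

%OS ≈ 4.32%

Comparing s^2 + 2s + 2 to s^2 + 2ζωₙs + ωₙ²: ωₙ = √2 ≈ 1.414 rad/s and ζ = 2/(2·√2) ≈ 0.7071.
%OS = 100·exp(−πζ/√(1−ζ²)) = 100·exp(−π·0.7071/√(1−0.7071²)) ≈ 4.32%.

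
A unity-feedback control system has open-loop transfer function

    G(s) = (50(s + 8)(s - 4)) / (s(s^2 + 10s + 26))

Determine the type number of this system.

Type 1

The denominator has 1 factor of s at the origin (free integrator), so this is a Type 1 system.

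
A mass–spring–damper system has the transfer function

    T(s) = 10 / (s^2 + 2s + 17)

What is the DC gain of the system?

At s = 0 each factor (s + a) contributes a and each (s^2 + bs + c) contributes c.
T(0) = 10·1 / ((17)) = 10/17 = 10/17.

T(0) = 10/17 ≈ 0.5882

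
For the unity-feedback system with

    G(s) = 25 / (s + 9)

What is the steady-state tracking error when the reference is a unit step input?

G(s) has no poles at the origin.
This is a Type 0 system. Kp = lim_{s→0} G(s) = 25/9.
e_ss = 1/(1 + Kp) = 1/(1 + 25/9) = 9/34 ≈ 0.2647.

e_ss = 0.2647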